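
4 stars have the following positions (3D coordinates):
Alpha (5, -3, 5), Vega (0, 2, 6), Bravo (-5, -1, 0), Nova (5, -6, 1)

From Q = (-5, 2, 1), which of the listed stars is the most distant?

Nova

Squared Euclidean distances:
d²(Q, Alpha) = (-5−5)² + (2−(-3))² + (1−5)² = 100 + 25 + 16 = 141
d²(Q, Vega) = (-5−0)² + (2−2)² + (1−6)² = 25 + 0 + 25 = 50
d²(Q, Bravo) = (-5−(-5))² + (2−(-1))² + (1−0)² = 0 + 9 + 1 = 10
d²(Q, Nova) = (-5−5)² + (2−(-6))² + (1−1)² = 100 + 64 + 0 = 164
The largest is to Nova.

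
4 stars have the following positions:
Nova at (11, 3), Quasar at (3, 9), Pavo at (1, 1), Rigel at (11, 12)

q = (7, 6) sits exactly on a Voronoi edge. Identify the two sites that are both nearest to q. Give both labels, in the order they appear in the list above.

Squared distances from q to each site:
d²(q, Nova) = (7−11)² + (6−3)² = 16 + 9 = 25
d²(q, Quasar) = (7−3)² + (6−9)² = 16 + 9 = 25
d²(q, Pavo) = (7−1)² + (6−1)² = 36 + 25 = 61
d²(q, Rigel) = (7−11)² + (6−12)² = 16 + 36 = 52
q is equidistant from Nova and Quasar (both at squared distance 25), and every other site is strictly farther — so q lies on the Nova–Quasar Voronoi edge.

Nova and Quasar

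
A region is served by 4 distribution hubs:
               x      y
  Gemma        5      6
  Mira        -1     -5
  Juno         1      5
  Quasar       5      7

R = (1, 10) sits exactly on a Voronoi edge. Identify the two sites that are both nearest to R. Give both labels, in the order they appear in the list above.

Juno and Quasar

Squared distances from R to each site:
d²(R, Gemma) = (1−5)² + (10−6)² = 16 + 16 = 32
d²(R, Mira) = (1−(-1))² + (10−(-5))² = 4 + 225 = 229
d²(R, Juno) = (1−1)² + (10−5)² = 0 + 25 = 25
d²(R, Quasar) = (1−5)² + (10−7)² = 16 + 9 = 25
R is equidistant from Juno and Quasar (both at squared distance 25), and every other site is strictly farther — so R lies on the Juno–Quasar Voronoi edge.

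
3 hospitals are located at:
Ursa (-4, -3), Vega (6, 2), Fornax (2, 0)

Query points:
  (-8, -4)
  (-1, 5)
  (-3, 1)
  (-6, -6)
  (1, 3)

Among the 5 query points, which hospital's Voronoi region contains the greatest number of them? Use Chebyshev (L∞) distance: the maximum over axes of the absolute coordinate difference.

Ursa

(-8, -4) — d to each: Ursa:4, Vega:14, Fornax:10 → nearest is Ursa
(-1, 5) — d to each: Ursa:8, Vega:7, Fornax:5 → nearest is Fornax
(-3, 1) — d to each: Ursa:4, Vega:9, Fornax:5 → nearest is Ursa
(-6, -6) — d to each: Ursa:3, Vega:12, Fornax:8 → nearest is Ursa
(1, 3) — d to each: Ursa:6, Vega:5, Fornax:3 → nearest is Fornax
Tally — Ursa:3, Fornax:2. Ursa captures the most (3).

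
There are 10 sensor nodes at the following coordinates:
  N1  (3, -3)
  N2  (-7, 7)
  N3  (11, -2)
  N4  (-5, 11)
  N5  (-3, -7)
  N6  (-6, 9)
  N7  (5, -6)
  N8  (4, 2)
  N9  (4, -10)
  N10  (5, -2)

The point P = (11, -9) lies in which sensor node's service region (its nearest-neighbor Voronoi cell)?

N7

Squared Euclidean distances:
|PN1|² = 64 + 36 = 100
|PN2|² = 324 + 256 = 580
|PN3|² = 0 + 49 = 49
|PN4|² = 256 + 400 = 656
|PN5|² = 196 + 4 = 200
|PN6|² = 289 + 324 = 613
|PN7|² = 36 + 9 = 45
|PN8|² = 49 + 121 = 170
|PN9|² = 49 + 1 = 50
d²(P, N10) = 36 + 49 = 85
The smallest is to N7, so P lies in the Voronoi region of N7.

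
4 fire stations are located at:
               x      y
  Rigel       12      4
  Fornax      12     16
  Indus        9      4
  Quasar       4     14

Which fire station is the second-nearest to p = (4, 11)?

Since √ is increasing, it suffices to compare squared distances:
d²(p, Rigel) = 64 + 49 = 113
d²(p, Fornax) = 64 + 25 = 89
d²(p, Indus) = 25 + 49 = 74
d²(p, Quasar) = 0 + 9 = 9
Sorted ascending: Quasar, Indus, Fornax, … — the second-nearest is Indus.

Indus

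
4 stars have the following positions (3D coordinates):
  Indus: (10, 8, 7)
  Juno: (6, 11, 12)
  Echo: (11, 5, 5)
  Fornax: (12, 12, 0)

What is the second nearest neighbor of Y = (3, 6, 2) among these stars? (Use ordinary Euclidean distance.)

Indus

Since √ is increasing, it suffices to compare squared distances:
d²(Y, Indus) = (3−10)² + (6−8)² + (2−7)² = 49 + 4 + 25 = 78
d²(Y, Juno) = (3−6)² + (6−11)² + (2−12)² = 9 + 25 + 100 = 134
d²(Y, Echo) = (3−11)² + (6−5)² + (2−5)² = 64 + 1 + 9 = 74
d²(Y, Fornax) = (3−12)² + (6−12)² + (2−0)² = 81 + 36 + 4 = 121
Sorted ascending: Echo, Indus, Fornax, … — the second-nearest is Indus.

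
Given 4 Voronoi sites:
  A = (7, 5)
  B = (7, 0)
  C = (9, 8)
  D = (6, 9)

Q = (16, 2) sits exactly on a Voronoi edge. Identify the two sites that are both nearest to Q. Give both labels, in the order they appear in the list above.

B and C

Squared distances from Q to each site:
|QA|² = (16−7)² + (2−5)² = 81 + 9 = 90
|QB|² = (16−7)² + (2−0)² = 81 + 4 = 85
|QC|² = (16−9)² + (2−8)² = 49 + 36 = 85
|QD|² = (16−6)² + (2−9)² = 100 + 49 = 149
Q is equidistant from B and C (both at squared distance 85), and every other site is strictly farther — so Q lies on the B–C Voronoi edge.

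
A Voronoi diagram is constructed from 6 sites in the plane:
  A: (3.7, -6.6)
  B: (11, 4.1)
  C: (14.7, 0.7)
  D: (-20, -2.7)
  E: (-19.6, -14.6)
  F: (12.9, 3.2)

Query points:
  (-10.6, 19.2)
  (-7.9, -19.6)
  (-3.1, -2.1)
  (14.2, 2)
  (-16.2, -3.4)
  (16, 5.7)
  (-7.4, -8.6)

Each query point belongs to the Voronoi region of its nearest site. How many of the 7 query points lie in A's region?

(-10.6, 19.2) — d² to each: A:870.13, B:694.57, C:982.34, D:567.97, E:1223.44, F:808.25 → nearest is D
(-7.9, -19.6) — d² to each: A:303.56, B:918.9, C:922.85, D:432.02, E:161.89, F:952.48 → nearest is E
(-3.1, -2.1) — d² to each: A:66.49, B:237.25, C:324.68, D:285.97, E:428.5, F:284.09 → nearest is A
(14.2, 2) — d² to each: A:184.21, B:14.65, C:1.94, D:1191.73, E:1418, F:3.13 → nearest is C
(-16.2, -3.4) — d² to each: A:406.25, B:796.09, C:971.62, D:14.93, E:137, F:890.37 → nearest is D
(16, 5.7) — d² to each: A:302.58, B:27.56, C:26.69, D:1366.56, E:1679.45, F:15.86 → nearest is F
(-7.4, -8.6) — d² to each: A:127.21, B:499.85, C:574.9, D:193.57, E:184.84, F:551.33 → nearest is A
2 of the 7 points have A as nearest.

2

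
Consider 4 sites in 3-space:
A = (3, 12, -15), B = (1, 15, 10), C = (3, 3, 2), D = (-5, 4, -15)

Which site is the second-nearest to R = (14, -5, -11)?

A

Since √ is increasing, it suffices to compare squared distances:
|RA|² = (14−3)² + (-5−12)² + (-11−(-15))² = 121 + 289 + 16 = 426
|RB|² = (14−1)² + (-5−15)² + (-11−10)² = 169 + 400 + 441 = 1010
|RC|² = (14−3)² + (-5−3)² + (-11−2)² = 121 + 64 + 169 = 354
|RD|² = (14−(-5))² + (-5−4)² + (-11−(-15))² = 361 + 81 + 16 = 458
Sorted ascending: C, A, D, … — the second-nearest is A.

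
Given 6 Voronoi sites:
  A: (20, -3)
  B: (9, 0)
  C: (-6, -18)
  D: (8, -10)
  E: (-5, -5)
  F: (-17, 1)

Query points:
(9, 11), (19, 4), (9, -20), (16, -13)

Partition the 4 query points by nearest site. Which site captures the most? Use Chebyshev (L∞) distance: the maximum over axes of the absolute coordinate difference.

(9, 11) — d to each: A:14, B:11, C:29, D:21, E:16, F:26 → nearest is B
(19, 4) — d to each: A:7, B:10, C:25, D:14, E:24, F:36 → nearest is A
(9, -20) — d to each: A:17, B:20, C:15, D:10, E:15, F:26 → nearest is D
(16, -13) — d to each: A:10, B:13, C:22, D:8, E:21, F:33 → nearest is D
Tally — A:1, B:1, D:2. D captures the most (2).

D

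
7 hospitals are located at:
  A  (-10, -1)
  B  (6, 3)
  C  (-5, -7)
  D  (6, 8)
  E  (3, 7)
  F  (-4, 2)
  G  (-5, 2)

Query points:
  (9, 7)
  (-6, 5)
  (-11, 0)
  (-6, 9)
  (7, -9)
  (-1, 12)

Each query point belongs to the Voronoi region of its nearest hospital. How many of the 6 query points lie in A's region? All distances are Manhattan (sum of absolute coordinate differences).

(9, 7) — d to each: A:27, B:7, C:28, D:4, E:6, F:18, G:19 → nearest is D
(-6, 5) — d to each: A:10, B:14, C:13, D:15, E:11, F:5, G:4 → nearest is G
(-11, 0) — d to each: A:2, B:20, C:13, D:25, E:21, F:9, G:8 → nearest is A
(-6, 9) — d to each: A:14, B:18, C:17, D:13, E:11, F:9, G:8 → nearest is G
(7, -9) — d to each: A:25, B:13, C:14, D:18, E:20, F:22, G:23 → nearest is B
(-1, 12) — d to each: A:22, B:16, C:23, D:11, E:9, F:13, G:14 → nearest is E
1 of the 6 points has A as nearest.

1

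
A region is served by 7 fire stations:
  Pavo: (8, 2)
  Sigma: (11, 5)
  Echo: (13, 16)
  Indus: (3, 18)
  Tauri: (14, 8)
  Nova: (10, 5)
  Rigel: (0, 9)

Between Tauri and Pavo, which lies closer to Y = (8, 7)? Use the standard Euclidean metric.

Compare squared distances:
d²(Y, Tauri) = (8−14)² + (7−8)² = 36 + 1 = 37
d²(Y, Pavo) = (8−8)² + (7−2)² = 0 + 25 = 25
37 > 25, so Pavo is closer.

Pavo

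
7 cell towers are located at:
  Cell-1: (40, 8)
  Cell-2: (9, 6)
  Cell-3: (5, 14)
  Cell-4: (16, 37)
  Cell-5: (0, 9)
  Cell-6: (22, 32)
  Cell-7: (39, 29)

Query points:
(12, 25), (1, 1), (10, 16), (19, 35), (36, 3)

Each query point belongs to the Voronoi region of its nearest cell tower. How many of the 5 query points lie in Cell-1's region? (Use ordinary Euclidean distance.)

(12, 25) — d² to each: Cell-1:1073, Cell-2:370, Cell-3:170, Cell-4:160, Cell-5:400, Cell-6:149, Cell-7:745 → nearest is Cell-6
(1, 1) — d² to each: Cell-1:1570, Cell-2:89, Cell-3:185, Cell-4:1521, Cell-5:65, Cell-6:1402, Cell-7:2228 → nearest is Cell-5
(10, 16) — d² to each: Cell-1:964, Cell-2:101, Cell-3:29, Cell-4:477, Cell-5:149, Cell-6:400, Cell-7:1010 → nearest is Cell-3
(19, 35) — d² to each: Cell-1:1170, Cell-2:941, Cell-3:637, Cell-4:13, Cell-5:1037, Cell-6:18, Cell-7:436 → nearest is Cell-4
(36, 3) — d² to each: Cell-1:41, Cell-2:738, Cell-3:1082, Cell-4:1556, Cell-5:1332, Cell-6:1037, Cell-7:685 → nearest is Cell-1
1 of the 5 points has Cell-1 as nearest.

1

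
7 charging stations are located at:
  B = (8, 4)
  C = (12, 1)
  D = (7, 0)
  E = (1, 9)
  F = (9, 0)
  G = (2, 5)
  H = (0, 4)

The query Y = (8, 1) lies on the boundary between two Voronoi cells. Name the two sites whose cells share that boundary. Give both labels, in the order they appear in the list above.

Squared distances from Y to each site:
|YB|² = (8−8)² + (1−4)² = 0 + 9 = 9
|YC|² = (8−12)² + (1−1)² = 16 + 0 = 16
|YD|² = (8−7)² + (1−0)² = 1 + 1 = 2
|YE|² = (8−1)² + (1−9)² = 49 + 64 = 113
|YF|² = (8−9)² + (1−0)² = 1 + 1 = 2
|YG|² = (8−2)² + (1−5)² = 36 + 16 = 52
|YH|² = (8−0)² + (1−4)² = 64 + 9 = 73
Y is equidistant from D and F (both at squared distance 2), and every other site is strictly farther — so Y lies on the D–F Voronoi edge.

D and F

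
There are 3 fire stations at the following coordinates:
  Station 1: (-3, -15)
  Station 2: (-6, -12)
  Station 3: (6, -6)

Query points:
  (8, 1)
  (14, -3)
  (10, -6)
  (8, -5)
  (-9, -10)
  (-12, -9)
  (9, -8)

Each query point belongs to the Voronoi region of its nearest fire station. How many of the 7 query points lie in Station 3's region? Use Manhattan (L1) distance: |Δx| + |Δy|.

5

(8, 1) — d to each: Station 1:27, Station 2:27, Station 3:9 → nearest is Station 3
(14, -3) — d to each: Station 1:29, Station 2:29, Station 3:11 → nearest is Station 3
(10, -6) — d to each: Station 1:22, Station 2:22, Station 3:4 → nearest is Station 3
(8, -5) — d to each: Station 1:21, Station 2:21, Station 3:3 → nearest is Station 3
(-9, -10) — d to each: Station 1:11, Station 2:5, Station 3:19 → nearest is Station 2
(-12, -9) — d to each: Station 1:15, Station 2:9, Station 3:21 → nearest is Station 2
(9, -8) — d to each: Station 1:19, Station 2:19, Station 3:5 → nearest is Station 3
5 of the 7 points have Station 3 as nearest.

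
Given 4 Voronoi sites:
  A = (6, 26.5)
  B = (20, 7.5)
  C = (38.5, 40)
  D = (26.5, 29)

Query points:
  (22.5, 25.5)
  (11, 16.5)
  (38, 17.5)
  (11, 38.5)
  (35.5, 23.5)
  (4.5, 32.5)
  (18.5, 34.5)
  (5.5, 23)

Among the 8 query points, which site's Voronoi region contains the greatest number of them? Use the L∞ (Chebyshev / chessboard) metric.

(22.5, 25.5) — d to each: A:16.5, B:18, C:16, D:4 → nearest is D
(11, 16.5) — d to each: A:10, B:9, C:27.5, D:15.5 → nearest is B
(38, 17.5) — d to each: A:32, B:18, C:22.5, D:11.5 → nearest is D
(11, 38.5) — d to each: A:12, B:31, C:27.5, D:15.5 → nearest is A
(35.5, 23.5) — d to each: A:29.5, B:16, C:16.5, D:9 → nearest is D
(4.5, 32.5) — d to each: A:6, B:25, C:34, D:22 → nearest is A
(18.5, 34.5) — d to each: A:12.5, B:27, C:20, D:8 → nearest is D
(5.5, 23) — d to each: A:3.5, B:15.5, C:33, D:21 → nearest is A
Tally — A:3, B:1, D:4. D captures the most (4).

D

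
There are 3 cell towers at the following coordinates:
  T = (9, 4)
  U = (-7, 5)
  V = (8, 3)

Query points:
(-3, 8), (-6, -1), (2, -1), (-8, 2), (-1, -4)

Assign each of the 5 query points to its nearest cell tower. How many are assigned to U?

4

(-3, 8) — d² to each: T:160, U:25, V:146 → nearest is U
(-6, -1) — d² to each: T:250, U:37, V:212 → nearest is U
(2, -1) — d² to each: T:74, U:117, V:52 → nearest is V
(-8, 2) — d² to each: T:293, U:10, V:257 → nearest is U
(-1, -4) — d² to each: T:164, U:117, V:130 → nearest is U
4 of the 5 points have U as nearest.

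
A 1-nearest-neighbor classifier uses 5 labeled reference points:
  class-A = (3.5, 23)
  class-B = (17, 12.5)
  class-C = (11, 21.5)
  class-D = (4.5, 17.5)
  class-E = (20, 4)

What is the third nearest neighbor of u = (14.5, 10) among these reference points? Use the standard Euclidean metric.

class-C

Since √ is increasing, it suffices to compare squared distances:
d²(u, class-A) = (14.5−3.5)² + (10−23)² = 121 + 169 = 290
d²(u, class-B) = (14.5−17)² + (10−12.5)² = 6.25 + 6.25 = 12.5
d²(u, class-C) = (14.5−11)² + (10−21.5)² = 12.25 + 132.25 = 144.5
d²(u, class-D) = (14.5−4.5)² + (10−17.5)² = 100 + 56.25 = 156.25
d²(u, class-E) = (14.5−20)² + (10−4)² = 30.25 + 36 = 66.25
Sorted ascending: class-B, class-E, class-C, class-D, … — the third-nearest is class-C.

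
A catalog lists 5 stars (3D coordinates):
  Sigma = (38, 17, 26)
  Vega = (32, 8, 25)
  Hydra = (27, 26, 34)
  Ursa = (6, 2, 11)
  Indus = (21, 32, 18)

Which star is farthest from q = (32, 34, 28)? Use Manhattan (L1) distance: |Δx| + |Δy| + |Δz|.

d(q, Sigma) = |32−38| + |34−17| + |28−26| = 6 + 17 + 2 = 25
d(q, Vega) = |32−32| + |34−8| + |28−25| = 0 + 26 + 3 = 29
d(q, Hydra) = |32−27| + |34−26| + |28−34| = 5 + 8 + 6 = 19
d(q, Ursa) = |32−6| + |34−2| + |28−11| = 26 + 32 + 17 = 75
d(q, Indus) = |32−21| + |34−32| + |28−18| = 11 + 2 + 10 = 23
The largest is to Ursa.

Ursa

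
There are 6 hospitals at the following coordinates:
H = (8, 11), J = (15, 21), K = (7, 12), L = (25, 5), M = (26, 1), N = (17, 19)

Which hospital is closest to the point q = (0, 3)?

H

Compare squared distances (the ordering matches that of the actual distances):
|qH|² = (0−8)² + (3−11)² = 64 + 64 = 128
|qJ|² = (0−15)² + (3−21)² = 225 + 324 = 549
|qK|² = (0−7)² + (3−12)² = 49 + 81 = 130
|qL|² = (0−25)² + (3−5)² = 625 + 4 = 629
|qM|² = (0−26)² + (3−1)² = 676 + 4 = 680
|qN|² = (0−17)² + (3−19)² = 289 + 256 = 545
Minimum is at H.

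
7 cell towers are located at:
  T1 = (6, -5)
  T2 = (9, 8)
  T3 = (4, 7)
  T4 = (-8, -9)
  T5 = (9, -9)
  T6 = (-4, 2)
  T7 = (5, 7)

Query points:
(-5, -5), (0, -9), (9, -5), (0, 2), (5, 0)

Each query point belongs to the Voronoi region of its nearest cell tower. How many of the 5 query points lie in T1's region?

(-5, -5) — d² to each: T1:121, T2:365, T3:225, T4:25, T5:212, T6:50, T7:244 → nearest is T4
(0, -9) — d² to each: T1:52, T2:370, T3:272, T4:64, T5:81, T6:137, T7:281 → nearest is T1
(9, -5) — d² to each: T1:9, T2:169, T3:169, T4:305, T5:16, T6:218, T7:160 → nearest is T1
(0, 2) — d² to each: T1:85, T2:117, T3:41, T4:185, T5:202, T6:16, T7:50 → nearest is T6
(5, 0) — d² to each: T1:26, T2:80, T3:50, T4:250, T5:97, T6:85, T7:49 → nearest is T1
3 of the 5 points have T1 as nearest.

3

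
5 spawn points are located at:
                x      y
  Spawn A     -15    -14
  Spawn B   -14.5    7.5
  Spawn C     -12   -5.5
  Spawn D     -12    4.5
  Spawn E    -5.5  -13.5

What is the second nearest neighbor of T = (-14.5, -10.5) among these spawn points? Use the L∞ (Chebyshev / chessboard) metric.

d(T, Spawn A) = max(0.5, 3.5) = 3.5
d(T, Spawn B) = max(0, 18) = 18
d(T, Spawn C) = max(2.5, 5) = 5
d(T, Spawn D) = max(2.5, 15) = 15
d(T, Spawn E) = max(9, 3) = 9
Sorted ascending: Spawn A, Spawn C, Spawn E, … — the second-nearest is Spawn C.

Spawn C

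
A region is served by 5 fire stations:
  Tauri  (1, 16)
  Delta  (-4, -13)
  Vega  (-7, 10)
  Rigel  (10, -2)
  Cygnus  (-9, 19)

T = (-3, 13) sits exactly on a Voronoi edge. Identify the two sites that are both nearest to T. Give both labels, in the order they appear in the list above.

Squared distances from T to each site:
d²(T, Tauri) = (-3−1)² + (13−16)² = 16 + 9 = 25
d²(T, Delta) = (-3−(-4))² + (13−(-13))² = 1 + 676 = 677
d²(T, Vega) = (-3−(-7))² + (13−10)² = 16 + 9 = 25
d²(T, Rigel) = (-3−10)² + (13−(-2))² = 169 + 225 = 394
d²(T, Cygnus) = (-3−(-9))² + (13−19)² = 36 + 36 = 72
T is equidistant from Tauri and Vega (both at squared distance 25), and every other site is strictly farther — so T lies on the Tauri–Vega Voronoi edge.

Tauri and Vega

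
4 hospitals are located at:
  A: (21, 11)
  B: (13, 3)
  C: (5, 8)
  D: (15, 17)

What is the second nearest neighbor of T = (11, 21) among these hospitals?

Since √ is increasing, it suffices to compare squared distances:
|TA|² = (11−21)² + (21−11)² = 100 + 100 = 200
|TB|² = (11−13)² + (21−3)² = 4 + 324 = 328
|TC|² = (11−5)² + (21−8)² = 36 + 169 = 205
|TD|² = (11−15)² + (21−17)² = 16 + 16 = 32
Sorted ascending: D, A, C, … — the second-nearest is A.

A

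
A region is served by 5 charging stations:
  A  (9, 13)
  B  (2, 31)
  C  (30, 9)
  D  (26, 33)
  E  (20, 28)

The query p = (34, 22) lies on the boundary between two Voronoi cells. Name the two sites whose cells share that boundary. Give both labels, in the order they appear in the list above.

Squared distances from p to each site:
|pA|² = 625 + 81 = 706
|pB|² = 1024 + 81 = 1105
|pC|² = 16 + 169 = 185
|pD|² = 64 + 121 = 185
|pE|² = 196 + 36 = 232
p is equidistant from C and D (both at squared distance 185), and every other site is strictly farther — so p lies on the C–D Voronoi edge.

C and D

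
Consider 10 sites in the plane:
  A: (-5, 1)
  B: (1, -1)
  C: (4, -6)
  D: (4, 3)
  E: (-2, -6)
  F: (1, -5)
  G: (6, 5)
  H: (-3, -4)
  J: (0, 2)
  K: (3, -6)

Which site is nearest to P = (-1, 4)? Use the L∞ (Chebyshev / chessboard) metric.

d(P,A) = max(4, 3) = 4
d(P,B) = max(2, 5) = 5
d(P,C) = max(5, 10) = 10
d(P,D) = max(5, 1) = 5
d(P,E) = max(1, 10) = 10
d(P,F) = max(2, 9) = 9
d(P,G) = max(7, 1) = 7
d(P,H) = max(2, 8) = 8
d(P,J) = max(1, 2) = 2
d(P,K) = max(4, 10) = 10
Minimum is at J.

J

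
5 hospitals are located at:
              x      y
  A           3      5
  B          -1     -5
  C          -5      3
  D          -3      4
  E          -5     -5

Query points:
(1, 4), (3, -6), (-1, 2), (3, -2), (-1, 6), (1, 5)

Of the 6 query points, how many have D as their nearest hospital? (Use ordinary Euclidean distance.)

2

(1, 4) — d² to each: A:5, B:85, C:37, D:16, E:117 → nearest is A
(3, -6) — d² to each: A:121, B:17, C:145, D:136, E:65 → nearest is B
(-1, 2) — d² to each: A:25, B:49, C:17, D:8, E:65 → nearest is D
(3, -2) — d² to each: A:49, B:25, C:89, D:72, E:73 → nearest is B
(-1, 6) — d² to each: A:17, B:121, C:25, D:8, E:137 → nearest is D
(1, 5) — d² to each: A:4, B:104, C:40, D:17, E:136 → nearest is A
2 of the 6 points have D as nearest.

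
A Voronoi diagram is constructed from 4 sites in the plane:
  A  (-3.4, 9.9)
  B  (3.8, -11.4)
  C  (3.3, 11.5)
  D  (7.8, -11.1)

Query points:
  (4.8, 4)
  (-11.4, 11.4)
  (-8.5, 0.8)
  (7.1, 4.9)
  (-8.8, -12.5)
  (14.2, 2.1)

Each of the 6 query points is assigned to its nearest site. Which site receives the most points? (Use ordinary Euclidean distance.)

(4.8, 4) — d² to each: A:102.05, B:238.16, C:58.5, D:237.01 → nearest is C
(-11.4, 11.4) — d² to each: A:66.25, B:750.88, C:216.1, D:874.89 → nearest is A
(-8.5, 0.8) — d² to each: A:108.82, B:300.13, C:253.73, D:407.3 → nearest is A
(7.1, 4.9) — d² to each: A:135.25, B:276.58, C:58, D:256.49 → nearest is C
(-8.8, -12.5) — d² to each: A:530.92, B:159.97, C:722.41, D:277.52 → nearest is B
(14.2, 2.1) — d² to each: A:370.6, B:290.41, C:207.17, D:215.2 → nearest is C
Tally — A:2, B:1, C:3. C captures the most (3).

C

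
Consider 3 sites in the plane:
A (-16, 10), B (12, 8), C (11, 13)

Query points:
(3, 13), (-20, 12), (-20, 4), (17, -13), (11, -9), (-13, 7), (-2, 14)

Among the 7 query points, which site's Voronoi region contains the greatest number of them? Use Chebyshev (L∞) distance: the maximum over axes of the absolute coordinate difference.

A

(3, 13) — d to each: A:19, B:9, C:8 → nearest is C
(-20, 12) — d to each: A:4, B:32, C:31 → nearest is A
(-20, 4) — d to each: A:6, B:32, C:31 → nearest is A
(17, -13) — d to each: A:33, B:21, C:26 → nearest is B
(11, -9) — d to each: A:27, B:17, C:22 → nearest is B
(-13, 7) — d to each: A:3, B:25, C:24 → nearest is A
(-2, 14) — d to each: A:14, B:14, C:13 → nearest is C
Tally — A:3, B:2, C:2. A captures the most (3).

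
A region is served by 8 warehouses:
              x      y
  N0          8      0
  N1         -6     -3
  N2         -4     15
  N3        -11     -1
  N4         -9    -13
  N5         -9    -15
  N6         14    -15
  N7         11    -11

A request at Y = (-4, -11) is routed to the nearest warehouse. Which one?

N4

Squared Euclidean distances:
|YN0|² = (-4−8)² + (-11−0)² = 144 + 121 = 265
|YN1|² = (-4−(-6))² + (-11−(-3))² = 4 + 64 = 68
|YN2|² = (-4−(-4))² + (-11−15)² = 0 + 676 = 676
|YN3|² = (-4−(-11))² + (-11−(-1))² = 49 + 100 = 149
|YN4|² = (-4−(-9))² + (-11−(-13))² = 25 + 4 = 29
|YN5|² = (-4−(-9))² + (-11−(-15))² = 25 + 16 = 41
|YN6|² = (-4−14)² + (-11−(-15))² = 324 + 16 = 340
|YN7|² = (-4−11)² + (-11−(-11))² = 225 + 0 = 225
N4 is nearest.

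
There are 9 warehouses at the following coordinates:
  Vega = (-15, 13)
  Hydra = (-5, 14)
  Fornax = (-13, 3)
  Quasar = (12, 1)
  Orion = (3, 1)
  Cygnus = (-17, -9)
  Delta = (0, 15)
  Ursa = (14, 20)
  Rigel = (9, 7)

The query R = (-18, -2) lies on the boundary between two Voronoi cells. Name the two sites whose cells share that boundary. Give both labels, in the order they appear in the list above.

Squared distances from R to each site:
d²(R, Vega) = 9 + 225 = 234
d²(R, Hydra) = 169 + 256 = 425
d²(R, Fornax) = 25 + 25 = 50
d²(R, Quasar) = 900 + 9 = 909
d²(R, Orion) = 441 + 9 = 450
d²(R, Cygnus) = 1 + 49 = 50
d²(R, Delta) = 324 + 289 = 613
d²(R, Ursa) = 1024 + 484 = 1508
d²(R, Rigel) = 729 + 81 = 810
R is equidistant from Fornax and Cygnus (both at squared distance 50), and every other site is strictly farther — so R lies on the Fornax–Cygnus Voronoi edge.

Fornax and Cygnus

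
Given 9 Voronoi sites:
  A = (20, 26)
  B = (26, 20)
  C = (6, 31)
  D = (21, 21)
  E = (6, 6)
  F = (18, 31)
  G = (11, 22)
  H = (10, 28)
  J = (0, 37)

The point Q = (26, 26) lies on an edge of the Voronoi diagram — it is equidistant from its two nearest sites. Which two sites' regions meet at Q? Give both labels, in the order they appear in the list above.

Squared distances from Q to each site:
|QA|² = (26−20)² + (26−26)² = 36 + 0 = 36
|QB|² = (26−26)² + (26−20)² = 0 + 36 = 36
|QC|² = (26−6)² + (26−31)² = 400 + 25 = 425
|QD|² = (26−21)² + (26−21)² = 25 + 25 = 50
|QE|² = (26−6)² + (26−6)² = 400 + 400 = 800
|QF|² = (26−18)² + (26−31)² = 64 + 25 = 89
|QG|² = (26−11)² + (26−22)² = 225 + 16 = 241
|QH|² = (26−10)² + (26−28)² = 256 + 4 = 260
|QJ|² = (26−0)² + (26−37)² = 676 + 121 = 797
Q is equidistant from A and B (both at squared distance 36), and every other site is strictly farther — so Q lies on the A–B Voronoi edge.

A and B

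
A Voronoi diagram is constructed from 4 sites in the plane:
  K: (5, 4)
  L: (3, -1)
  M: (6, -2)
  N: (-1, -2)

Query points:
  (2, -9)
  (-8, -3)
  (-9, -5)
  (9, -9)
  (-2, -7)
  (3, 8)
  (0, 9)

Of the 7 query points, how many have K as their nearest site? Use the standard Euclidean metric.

(2, -9) — d² to each: K:178, L:65, M:65, N:58 → nearest is N
(-8, -3) — d² to each: K:218, L:125, M:197, N:50 → nearest is N
(-9, -5) — d² to each: K:277, L:160, M:234, N:73 → nearest is N
(9, -9) — d² to each: K:185, L:100, M:58, N:149 → nearest is M
(-2, -7) — d² to each: K:170, L:61, M:89, N:26 → nearest is N
(3, 8) — d² to each: K:20, L:81, M:109, N:116 → nearest is K
(0, 9) — d² to each: K:50, L:109, M:157, N:122 → nearest is K
2 of the 7 points have K as nearest.

2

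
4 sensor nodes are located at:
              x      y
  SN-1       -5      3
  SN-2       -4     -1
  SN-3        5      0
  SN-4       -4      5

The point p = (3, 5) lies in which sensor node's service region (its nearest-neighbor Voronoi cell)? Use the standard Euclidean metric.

SN-3

Since √ is increasing, it suffices to compare squared distances:
d²(p, SN-1) = (3−(-5))² + (5−3)² = 64 + 4 = 68
d²(p, SN-2) = (3−(-4))² + (5−(-1))² = 49 + 36 = 85
d²(p, SN-3) = (3−5)² + (5−0)² = 4 + 25 = 29
d²(p, SN-4) = (3−(-4))² + (5−5)² = 49 + 0 = 49
Minimum is at SN-3.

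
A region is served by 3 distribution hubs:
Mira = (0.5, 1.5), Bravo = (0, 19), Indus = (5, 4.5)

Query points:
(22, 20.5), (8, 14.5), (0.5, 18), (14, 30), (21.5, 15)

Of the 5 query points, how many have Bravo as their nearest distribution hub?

(22, 20.5) — d² to each: Mira:823.25, Bravo:486.25, Indus:545 → nearest is Bravo
(8, 14.5) — d² to each: Mira:225.25, Bravo:84.25, Indus:109 → nearest is Bravo
(0.5, 18) — d² to each: Mira:272.25, Bravo:1.25, Indus:202.5 → nearest is Bravo
(14, 30) — d² to each: Mira:994.5, Bravo:317, Indus:731.25 → nearest is Bravo
(21.5, 15) — d² to each: Mira:623.25, Bravo:478.25, Indus:382.5 → nearest is Indus
4 of the 5 points have Bravo as nearest.

4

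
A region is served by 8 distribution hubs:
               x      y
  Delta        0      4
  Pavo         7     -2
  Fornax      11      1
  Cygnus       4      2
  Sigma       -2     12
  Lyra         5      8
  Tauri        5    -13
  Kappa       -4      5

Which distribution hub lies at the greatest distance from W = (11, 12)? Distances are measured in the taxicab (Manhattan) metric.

d(W, Delta) = |11−0| + |12−4| = 11 + 8 = 19
d(W, Pavo) = |11−7| + |12−(-2)| = 4 + 14 = 18
d(W, Fornax) = |11−11| + |12−1| = 0 + 11 = 11
d(W, Cygnus) = |11−4| + |12−2| = 7 + 10 = 17
d(W, Sigma) = |11−(-2)| + |12−12| = 13 + 0 = 13
d(W, Lyra) = |11−5| + |12−8| = 6 + 4 = 10
d(W, Tauri) = |11−5| + |12−(-13)| = 6 + 25 = 31
d(W, Kappa) = |11−(-4)| + |12−5| = 15 + 7 = 22
The largest is to Tauri.

Tauri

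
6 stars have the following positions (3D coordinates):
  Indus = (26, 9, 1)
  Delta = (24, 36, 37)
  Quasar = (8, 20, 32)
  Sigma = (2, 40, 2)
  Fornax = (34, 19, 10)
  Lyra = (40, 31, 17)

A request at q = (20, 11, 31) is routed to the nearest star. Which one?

Squared Euclidean distances:
d²(q, Indus) = (20−26)² + (11−9)² + (31−1)² = 36 + 4 + 900 = 940
d²(q, Delta) = (20−24)² + (11−36)² + (31−37)² = 16 + 625 + 36 = 677
d²(q, Quasar) = (20−8)² + (11−20)² + (31−32)² = 144 + 81 + 1 = 226
d²(q, Sigma) = (20−2)² + (11−40)² + (31−2)² = 324 + 841 + 841 = 2006
d²(q, Fornax) = (20−34)² + (11−19)² + (31−10)² = 196 + 64 + 441 = 701
d²(q, Lyra) = (20−40)² + (11−31)² + (31−17)² = 400 + 400 + 196 = 996
Minimum is at Quasar.

Quasar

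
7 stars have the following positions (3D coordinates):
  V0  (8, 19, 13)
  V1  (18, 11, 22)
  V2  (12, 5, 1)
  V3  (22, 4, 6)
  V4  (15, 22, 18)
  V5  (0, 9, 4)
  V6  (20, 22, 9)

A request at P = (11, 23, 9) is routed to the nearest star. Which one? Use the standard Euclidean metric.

Squared Euclidean distances:
|PV0|² = (11−8)² + (23−19)² + (9−13)² = 9 + 16 + 16 = 41
|PV1|² = (11−18)² + (23−11)² + (9−22)² = 49 + 144 + 169 = 362
|PV2|² = (11−12)² + (23−5)² + (9−1)² = 1 + 324 + 64 = 389
|PV3|² = (11−22)² + (23−4)² + (9−6)² = 121 + 361 + 9 = 491
|PV4|² = (11−15)² + (23−22)² + (9−18)² = 16 + 1 + 81 = 98
|PV5|² = (11−0)² + (23−9)² + (9−4)² = 121 + 196 + 25 = 342
|PV6|² = (11−20)² + (23−22)² + (9−9)² = 81 + 1 + 0 = 82
The smallest is to V0, so P lies in the Voronoi region of V0.

V0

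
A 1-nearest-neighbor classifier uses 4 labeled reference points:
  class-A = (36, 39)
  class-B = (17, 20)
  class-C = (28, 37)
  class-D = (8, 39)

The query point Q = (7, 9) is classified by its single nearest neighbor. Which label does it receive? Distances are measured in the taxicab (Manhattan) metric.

d(Q, class-A) = |7−36| + |9−39| = 29 + 30 = 59
d(Q, class-B) = |7−17| + |9−20| = 10 + 11 = 21
d(Q, class-C) = |7−28| + |9−37| = 21 + 28 = 49
d(Q, class-D) = |7−8| + |9−39| = 1 + 30 = 31
Minimum is at class-B.

class-B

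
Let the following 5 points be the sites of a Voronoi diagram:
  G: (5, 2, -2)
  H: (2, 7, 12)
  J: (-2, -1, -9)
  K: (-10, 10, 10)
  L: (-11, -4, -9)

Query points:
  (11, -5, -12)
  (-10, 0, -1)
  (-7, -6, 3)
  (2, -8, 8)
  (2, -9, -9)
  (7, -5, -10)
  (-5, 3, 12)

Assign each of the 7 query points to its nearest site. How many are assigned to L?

(11, -5, -12) — d² to each: G:185, H:801, J:194, K:1150, L:494 → nearest is G
(-10, 0, -1) — d² to each: G:230, H:362, J:129, K:221, L:81 → nearest is L
(-7, -6, 3) — d² to each: G:233, H:331, J:194, K:314, L:164 → nearest is L
(2, -8, 8) — d² to each: G:209, H:241, J:354, K:472, L:474 → nearest is G
(2, -9, -9) — d² to each: G:179, H:697, J:80, K:866, L:194 → nearest is J
(7, -5, -10) — d² to each: G:117, H:653, J:98, K:914, L:326 → nearest is J
(-5, 3, 12) — d² to each: G:297, H:65, J:466, K:78, L:526 → nearest is H
2 of the 7 points have L as nearest.

2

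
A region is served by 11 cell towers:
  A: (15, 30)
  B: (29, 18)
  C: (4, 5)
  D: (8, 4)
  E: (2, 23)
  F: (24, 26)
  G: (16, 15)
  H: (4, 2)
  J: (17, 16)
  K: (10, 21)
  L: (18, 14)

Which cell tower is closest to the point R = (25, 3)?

Compare squared distances (the ordering matches that of the actual distances):
|RA|² = 100 + 729 = 829
|RB|² = 16 + 225 = 241
|RC|² = 441 + 4 = 445
|RD|² = 289 + 1 = 290
|RE|² = 529 + 400 = 929
|RF|² = 1 + 529 = 530
|RG|² = 81 + 144 = 225
|RH|² = 441 + 1 = 442
|RJ|² = 64 + 169 = 233
|RK|² = 225 + 324 = 549
|RL|² = 49 + 121 = 170
The smallest is to L, so R lies in the Voronoi region of L.

L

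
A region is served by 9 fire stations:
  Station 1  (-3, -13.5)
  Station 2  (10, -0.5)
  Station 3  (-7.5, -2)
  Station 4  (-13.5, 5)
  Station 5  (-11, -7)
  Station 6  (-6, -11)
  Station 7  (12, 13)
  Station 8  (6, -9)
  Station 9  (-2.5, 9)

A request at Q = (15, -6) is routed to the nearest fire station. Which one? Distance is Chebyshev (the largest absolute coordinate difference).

Station 2

d(Q, Station 1) = max(18, 7.5) = 18
d(Q, Station 2) = max(5, 5.5) = 5.5
d(Q, Station 3) = max(22.5, 4) = 22.5
d(Q, Station 4) = max(28.5, 11) = 28.5
d(Q, Station 5) = max(26, 1) = 26
d(Q, Station 6) = max(21, 5) = 21
d(Q, Station 7) = max(3, 19) = 19
d(Q, Station 8) = max(9, 3) = 9
d(Q, Station 9) = max(17.5, 15) = 17.5
Minimum is at Station 2.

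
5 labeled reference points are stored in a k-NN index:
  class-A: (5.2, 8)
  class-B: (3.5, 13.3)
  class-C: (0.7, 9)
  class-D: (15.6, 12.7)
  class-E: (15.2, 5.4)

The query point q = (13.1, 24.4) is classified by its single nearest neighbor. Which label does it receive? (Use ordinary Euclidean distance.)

class-D

Compare squared distances (the ordering matches that of the actual distances):
d²(q, class-A) = (13.1−5.2)² + (24.4−8)² = 62.41 + 268.96 = 331.37
d²(q, class-B) = (13.1−3.5)² + (24.4−13.3)² = 92.16 + 123.21 = 215.37
d²(q, class-C) = (13.1−0.7)² + (24.4−9)² = 153.76 + 237.16 = 390.92
d²(q, class-D) = (13.1−15.6)² + (24.4−12.7)² = 6.25 + 136.89 = 143.14
d²(q, class-E) = (13.1−15.2)² + (24.4−5.4)² = 4.41 + 361 = 365.41
The smallest is to class-D, so q lies in the Voronoi region of class-D.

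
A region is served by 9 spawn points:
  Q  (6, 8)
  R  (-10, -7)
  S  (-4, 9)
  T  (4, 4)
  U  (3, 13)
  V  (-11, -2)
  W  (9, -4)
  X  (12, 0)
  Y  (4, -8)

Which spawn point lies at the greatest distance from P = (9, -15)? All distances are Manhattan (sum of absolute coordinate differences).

d(P,Q) = |9−6| + |-15−8| = 3 + 23 = 26
d(P,R) = |9−(-10)| + |-15−(-7)| = 19 + 8 = 27
d(P,S) = |9−(-4)| + |-15−9| = 13 + 24 = 37
d(P,T) = |9−4| + |-15−4| = 5 + 19 = 24
d(P,U) = |9−3| + |-15−13| = 6 + 28 = 34
d(P,V) = |9−(-11)| + |-15−(-2)| = 20 + 13 = 33
d(P,W) = |9−9| + |-15−(-4)| = 0 + 11 = 11
d(P,X) = |9−12| + |-15−0| = 3 + 15 = 18
d(P,Y) = |9−4| + |-15−(-8)| = 5 + 7 = 12
The largest is to S.

S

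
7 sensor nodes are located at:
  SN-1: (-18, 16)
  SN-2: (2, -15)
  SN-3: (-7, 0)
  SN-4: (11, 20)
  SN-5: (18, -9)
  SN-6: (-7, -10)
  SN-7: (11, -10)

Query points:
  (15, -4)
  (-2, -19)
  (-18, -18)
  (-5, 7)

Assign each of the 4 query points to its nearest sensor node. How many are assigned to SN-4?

0

(15, -4) — d² to each: SN-1:1489, SN-2:290, SN-3:500, SN-4:592, SN-5:34, SN-6:520, SN-7:52 → nearest is SN-5
(-2, -19) — d² to each: SN-1:1481, SN-2:32, SN-3:386, SN-4:1690, SN-5:500, SN-6:106, SN-7:250 → nearest is SN-2
(-18, -18) — d² to each: SN-1:1156, SN-2:409, SN-3:445, SN-4:2285, SN-5:1377, SN-6:185, SN-7:905 → nearest is SN-6
(-5, 7) — d² to each: SN-1:250, SN-2:533, SN-3:53, SN-4:425, SN-5:785, SN-6:293, SN-7:545 → nearest is SN-3
0 of the 4 points have SN-4 as nearest.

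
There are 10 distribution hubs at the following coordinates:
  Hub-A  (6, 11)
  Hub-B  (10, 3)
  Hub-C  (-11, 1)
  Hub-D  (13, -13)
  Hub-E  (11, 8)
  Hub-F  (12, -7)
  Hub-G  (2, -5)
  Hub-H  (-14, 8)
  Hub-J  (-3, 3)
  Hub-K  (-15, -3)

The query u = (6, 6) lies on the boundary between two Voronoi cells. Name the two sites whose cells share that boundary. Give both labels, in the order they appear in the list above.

Squared distances from u to each site:
d²(u, Hub-A) = (6−6)² + (6−11)² = 0 + 25 = 25
d²(u, Hub-B) = (6−10)² + (6−3)² = 16 + 9 = 25
d²(u, Hub-C) = (6−(-11))² + (6−1)² = 289 + 25 = 314
d²(u, Hub-D) = (6−13)² + (6−(-13))² = 49 + 361 = 410
d²(u, Hub-E) = (6−11)² + (6−8)² = 25 + 4 = 29
d²(u, Hub-F) = (6−12)² + (6−(-7))² = 36 + 169 = 205
d²(u, Hub-G) = (6−2)² + (6−(-5))² = 16 + 121 = 137
d²(u, Hub-H) = (6−(-14))² + (6−8)² = 400 + 4 = 404
d²(u, Hub-J) = (6−(-3))² + (6−3)² = 81 + 9 = 90
d²(u, Hub-K) = (6−(-15))² + (6−(-3))² = 441 + 81 = 522
u is equidistant from Hub-A and Hub-B (both at squared distance 25), and every other site is strictly farther — so u lies on the Hub-A–Hub-B Voronoi edge.

Hub-A and Hub-B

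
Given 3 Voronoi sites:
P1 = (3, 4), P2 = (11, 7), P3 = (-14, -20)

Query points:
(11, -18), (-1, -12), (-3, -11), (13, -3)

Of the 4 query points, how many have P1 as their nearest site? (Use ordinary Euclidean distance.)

1

(11, -18) — d² to each: P1:548, P2:625, P3:629 → nearest is P1
(-1, -12) — d² to each: P1:272, P2:505, P3:233 → nearest is P3
(-3, -11) — d² to each: P1:261, P2:520, P3:202 → nearest is P3
(13, -3) — d² to each: P1:149, P2:104, P3:1018 → nearest is P2
1 of the 4 points has P1 as nearest.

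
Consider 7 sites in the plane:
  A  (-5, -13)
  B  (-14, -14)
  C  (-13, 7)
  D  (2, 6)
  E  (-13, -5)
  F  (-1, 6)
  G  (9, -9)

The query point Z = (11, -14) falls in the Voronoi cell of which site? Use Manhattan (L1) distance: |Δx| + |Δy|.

G

d(Z,A) = |11−(-5)| + |-14−(-13)| = 16 + 1 = 17
d(Z,B) = |11−(-14)| + |-14−(-14)| = 25 + 0 = 25
d(Z,C) = |11−(-13)| + |-14−7| = 24 + 21 = 45
d(Z,D) = |11−2| + |-14−6| = 9 + 20 = 29
d(Z,E) = |11−(-13)| + |-14−(-5)| = 24 + 9 = 33
d(Z,F) = |11−(-1)| + |-14−6| = 12 + 20 = 32
d(Z,G) = |11−9| + |-14−(-9)| = 2 + 5 = 7
Minimum is at G.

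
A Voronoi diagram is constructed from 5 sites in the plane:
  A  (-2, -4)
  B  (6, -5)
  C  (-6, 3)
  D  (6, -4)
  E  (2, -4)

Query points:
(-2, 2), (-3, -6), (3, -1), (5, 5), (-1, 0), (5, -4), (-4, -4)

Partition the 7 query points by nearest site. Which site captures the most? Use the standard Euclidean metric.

(-2, 2) — d² to each: A:36, B:113, C:17, D:100, E:52 → nearest is C
(-3, -6) — d² to each: A:5, B:82, C:90, D:85, E:29 → nearest is A
(3, -1) — d² to each: A:34, B:25, C:97, D:18, E:10 → nearest is E
(5, 5) — d² to each: A:130, B:101, C:125, D:82, E:90 → nearest is D
(-1, 0) — d² to each: A:17, B:74, C:34, D:65, E:25 → nearest is A
(5, -4) — d² to each: A:49, B:2, C:170, D:1, E:9 → nearest is D
(-4, -4) — d² to each: A:4, B:101, C:53, D:100, E:36 → nearest is A
Tally — A:3, C:1, D:2, E:1. A captures the most (3).

A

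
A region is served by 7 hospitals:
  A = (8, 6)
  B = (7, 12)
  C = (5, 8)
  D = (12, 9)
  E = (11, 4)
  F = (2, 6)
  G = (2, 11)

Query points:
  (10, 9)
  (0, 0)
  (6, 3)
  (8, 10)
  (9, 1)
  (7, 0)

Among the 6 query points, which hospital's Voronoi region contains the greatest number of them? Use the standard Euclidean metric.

E

(10, 9) — d² to each: A:13, B:18, C:26, D:4, E:26, F:73, G:68 → nearest is D
(0, 0) — d² to each: A:100, B:193, C:89, D:225, E:137, F:40, G:125 → nearest is F
(6, 3) — d² to each: A:13, B:82, C:26, D:72, E:26, F:25, G:80 → nearest is A
(8, 10) — d² to each: A:16, B:5, C:13, D:17, E:45, F:52, G:37 → nearest is B
(9, 1) — d² to each: A:26, B:125, C:65, D:73, E:13, F:74, G:149 → nearest is E
(7, 0) — d² to each: A:37, B:144, C:68, D:106, E:32, F:61, G:146 → nearest is E
Tally — A:1, B:1, D:1, E:2, F:1. E captures the most (2).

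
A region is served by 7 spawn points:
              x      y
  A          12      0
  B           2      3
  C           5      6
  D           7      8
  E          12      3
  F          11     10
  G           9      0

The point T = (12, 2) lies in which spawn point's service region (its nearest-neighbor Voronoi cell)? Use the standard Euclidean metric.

E

Compare squared distances (the ordering matches that of the actual distances):
|TA|² = 0 + 4 = 4
|TB|² = 100 + 1 = 101
|TC|² = 49 + 16 = 65
|TD|² = 25 + 36 = 61
|TE|² = 0 + 1 = 1
|TF|² = 1 + 64 = 65
|TG|² = 9 + 4 = 13
E is nearest.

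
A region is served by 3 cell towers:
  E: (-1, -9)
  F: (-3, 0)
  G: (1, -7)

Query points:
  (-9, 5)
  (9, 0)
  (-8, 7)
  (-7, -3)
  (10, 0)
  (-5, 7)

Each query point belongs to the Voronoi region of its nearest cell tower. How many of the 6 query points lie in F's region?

4

(-9, 5) — d² to each: E:260, F:61, G:244 → nearest is F
(9, 0) — d² to each: E:181, F:144, G:113 → nearest is G
(-8, 7) — d² to each: E:305, F:74, G:277 → nearest is F
(-7, -3) — d² to each: E:72, F:25, G:80 → nearest is F
(10, 0) — d² to each: E:202, F:169, G:130 → nearest is G
(-5, 7) — d² to each: E:272, F:53, G:232 → nearest is F
4 of the 6 points have F as nearest.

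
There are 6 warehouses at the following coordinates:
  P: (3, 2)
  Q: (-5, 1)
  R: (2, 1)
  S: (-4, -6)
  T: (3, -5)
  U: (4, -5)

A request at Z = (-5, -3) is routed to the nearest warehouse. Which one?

Compare squared distances (the ordering matches that of the actual distances):
|ZP|² = 64 + 25 = 89
|ZQ|² = 0 + 16 = 16
|ZR|² = 49 + 16 = 65
|ZS|² = 1 + 9 = 10
|ZT|² = 64 + 4 = 68
|ZU|² = 81 + 4 = 85
Minimum is at S.

S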